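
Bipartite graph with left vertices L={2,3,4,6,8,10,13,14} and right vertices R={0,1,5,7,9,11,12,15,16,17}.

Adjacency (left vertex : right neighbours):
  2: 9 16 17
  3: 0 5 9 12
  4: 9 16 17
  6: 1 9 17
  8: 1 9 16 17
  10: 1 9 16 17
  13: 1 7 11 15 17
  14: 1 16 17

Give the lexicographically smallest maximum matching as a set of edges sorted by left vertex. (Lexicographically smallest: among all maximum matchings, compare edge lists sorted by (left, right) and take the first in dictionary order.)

|M| = 6 (so the lex-smallest maximum matching has 6 edges)
process left vertices in ascending order; for each, take the smallest-labelled available neighbour that still permits 6 edges overall, or leave it unmatched if none does
lex-smallest matching: {2-9, 3-0, 4-16, 6-1, 8-17, 13-7}

Lex-smallest maximum matching: {(2,9), (3,0), (4,16), (6,1), (8,17), (13,7)}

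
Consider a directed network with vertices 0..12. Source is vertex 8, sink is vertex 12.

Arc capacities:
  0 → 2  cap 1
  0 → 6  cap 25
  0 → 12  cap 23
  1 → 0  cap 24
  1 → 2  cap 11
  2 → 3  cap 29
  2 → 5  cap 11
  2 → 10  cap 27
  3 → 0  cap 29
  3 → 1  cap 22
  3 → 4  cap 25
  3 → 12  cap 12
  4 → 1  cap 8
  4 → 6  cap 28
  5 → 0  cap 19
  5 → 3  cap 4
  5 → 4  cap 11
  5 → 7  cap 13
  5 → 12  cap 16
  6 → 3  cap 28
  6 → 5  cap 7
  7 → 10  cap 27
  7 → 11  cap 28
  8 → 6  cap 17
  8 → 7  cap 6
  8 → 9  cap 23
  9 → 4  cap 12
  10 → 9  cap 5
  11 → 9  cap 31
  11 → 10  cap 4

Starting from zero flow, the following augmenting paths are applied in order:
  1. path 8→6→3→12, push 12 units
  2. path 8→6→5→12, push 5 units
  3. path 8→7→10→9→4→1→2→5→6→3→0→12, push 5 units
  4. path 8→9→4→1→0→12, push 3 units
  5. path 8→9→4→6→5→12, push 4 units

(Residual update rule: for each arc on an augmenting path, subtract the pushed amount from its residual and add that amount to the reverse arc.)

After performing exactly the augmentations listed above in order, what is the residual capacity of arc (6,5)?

Residual capacity of (6,5): 3

after path 1 (8→6→3→12, push 12): res(6,5)=7
after path 2 (8→6→5→12, push 5): res(6,5)=2
after path 3 (8→7→10→9→4→1→2→5→6→3→0→12, push 5): res(6,5)=7
after path 4 (8→9→4→1→0→12, push 3): res(6,5)=7
after path 5 (8→9→4→6→5→12, push 4): res(6,5)=3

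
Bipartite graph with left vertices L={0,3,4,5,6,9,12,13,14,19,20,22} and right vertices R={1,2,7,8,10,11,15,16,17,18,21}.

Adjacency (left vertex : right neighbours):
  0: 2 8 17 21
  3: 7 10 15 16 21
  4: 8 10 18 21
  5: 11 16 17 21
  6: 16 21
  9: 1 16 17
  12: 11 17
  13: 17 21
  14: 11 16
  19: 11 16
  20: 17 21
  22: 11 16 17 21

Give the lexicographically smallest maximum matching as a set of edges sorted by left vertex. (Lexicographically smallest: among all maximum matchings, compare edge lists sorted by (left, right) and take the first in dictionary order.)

|M| = 8 (so the lex-smallest maximum matching has 8 edges)
process left vertices in ascending order; for each, take the smallest-labelled available neighbour that still permits 8 edges overall, or leave it unmatched if none does
lex-smallest matching: {0-2, 3-7, 4-8, 5-11, 6-16, 9-1, 12-17, 13-21}

Lex-smallest maximum matching: {(0,2), (3,7), (4,8), (5,11), (6,16), (9,1), (12,17), (13,21)}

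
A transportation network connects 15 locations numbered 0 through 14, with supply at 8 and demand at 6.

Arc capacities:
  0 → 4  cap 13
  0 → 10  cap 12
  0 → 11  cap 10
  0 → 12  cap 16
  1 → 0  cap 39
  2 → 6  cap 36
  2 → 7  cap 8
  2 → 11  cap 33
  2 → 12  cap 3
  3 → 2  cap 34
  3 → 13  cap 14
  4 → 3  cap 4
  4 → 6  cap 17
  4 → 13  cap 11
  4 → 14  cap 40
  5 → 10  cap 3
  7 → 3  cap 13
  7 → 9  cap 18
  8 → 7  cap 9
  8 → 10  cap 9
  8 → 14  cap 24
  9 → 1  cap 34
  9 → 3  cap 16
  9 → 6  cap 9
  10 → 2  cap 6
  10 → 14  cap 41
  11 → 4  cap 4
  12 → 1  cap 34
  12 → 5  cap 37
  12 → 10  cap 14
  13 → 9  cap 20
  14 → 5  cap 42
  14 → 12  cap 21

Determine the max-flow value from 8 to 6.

augment #1: 8→7→9→6 bottleneck 9, total now 9
augment #2: 8→10→2→6 bottleneck 6, total now 15
augment #3: 8→14→12→1→0→4→6 bottleneck 13, total now 28
augment #4: 8→14→12→1→0→11→4→6 bottleneck 4, total now 32

Maximum flow value: 32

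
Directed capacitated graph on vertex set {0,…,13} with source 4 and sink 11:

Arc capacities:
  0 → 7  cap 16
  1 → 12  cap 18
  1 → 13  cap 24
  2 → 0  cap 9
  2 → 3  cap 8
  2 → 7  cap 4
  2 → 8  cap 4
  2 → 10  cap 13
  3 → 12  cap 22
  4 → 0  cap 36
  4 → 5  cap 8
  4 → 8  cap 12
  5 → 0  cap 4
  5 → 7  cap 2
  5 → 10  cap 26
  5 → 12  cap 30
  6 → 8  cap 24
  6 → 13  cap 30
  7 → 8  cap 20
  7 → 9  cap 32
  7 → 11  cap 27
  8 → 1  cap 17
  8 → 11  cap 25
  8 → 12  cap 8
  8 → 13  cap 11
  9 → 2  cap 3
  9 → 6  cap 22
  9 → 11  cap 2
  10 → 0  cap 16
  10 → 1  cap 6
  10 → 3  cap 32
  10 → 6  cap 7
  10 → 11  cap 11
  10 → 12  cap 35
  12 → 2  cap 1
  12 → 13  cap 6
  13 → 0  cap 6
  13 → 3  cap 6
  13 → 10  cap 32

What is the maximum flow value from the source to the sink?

augment #1: 4→8→11 bottleneck 12, total now 12
augment #2: 4→0→7→11 bottleneck 16, total now 28
augment #3: 4→5→7→11 bottleneck 2, total now 30
augment #4: 4→5→10→11 bottleneck 6, total now 36

Maximum flow value: 36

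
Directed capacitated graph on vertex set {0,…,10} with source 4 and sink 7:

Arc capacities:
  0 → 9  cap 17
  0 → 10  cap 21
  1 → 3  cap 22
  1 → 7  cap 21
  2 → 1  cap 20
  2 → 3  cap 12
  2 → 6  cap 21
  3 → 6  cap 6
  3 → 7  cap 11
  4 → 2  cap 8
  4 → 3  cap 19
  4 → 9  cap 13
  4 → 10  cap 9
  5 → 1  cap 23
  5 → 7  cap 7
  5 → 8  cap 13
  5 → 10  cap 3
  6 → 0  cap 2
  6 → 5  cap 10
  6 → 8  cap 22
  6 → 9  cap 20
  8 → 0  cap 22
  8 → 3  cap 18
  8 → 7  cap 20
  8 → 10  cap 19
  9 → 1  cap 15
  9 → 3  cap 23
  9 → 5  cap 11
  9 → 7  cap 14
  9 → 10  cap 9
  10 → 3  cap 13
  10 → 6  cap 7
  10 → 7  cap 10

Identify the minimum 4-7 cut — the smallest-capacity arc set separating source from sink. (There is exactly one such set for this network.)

augment #1: 4→3→7 push 11
augment #2: 4→9→7 push 13
augment #3: 4→10→7 push 9
augment #4: 4→2→1→7 push 8
augment #5: 4→3→6→5→7 push 6
max flow = 47; residual-reachable set from 4 gives S-side
cut edges (S→T): {(3,6), (3,7), (4,2), (4,9), (4,10)} total cap 47

Min-cut arcs: {(3,6), (3,7), (4,2), (4,9), (4,10)} (total capacity 47)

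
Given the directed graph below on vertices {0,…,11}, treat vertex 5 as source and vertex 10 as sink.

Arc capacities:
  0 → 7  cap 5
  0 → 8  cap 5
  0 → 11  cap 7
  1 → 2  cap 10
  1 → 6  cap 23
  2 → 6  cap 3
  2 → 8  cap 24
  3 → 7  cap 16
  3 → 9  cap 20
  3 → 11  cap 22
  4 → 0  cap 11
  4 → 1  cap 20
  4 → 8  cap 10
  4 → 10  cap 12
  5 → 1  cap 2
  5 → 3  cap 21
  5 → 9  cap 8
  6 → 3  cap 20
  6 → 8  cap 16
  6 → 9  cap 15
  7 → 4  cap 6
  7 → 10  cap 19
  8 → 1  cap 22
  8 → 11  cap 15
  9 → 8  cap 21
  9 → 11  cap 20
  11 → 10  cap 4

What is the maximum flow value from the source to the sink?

Maximum flow value: 20

augment #1: 5→3→7→10 bottleneck 16, total now 16
augment #2: 5→3→11→10 bottleneck 4, total now 20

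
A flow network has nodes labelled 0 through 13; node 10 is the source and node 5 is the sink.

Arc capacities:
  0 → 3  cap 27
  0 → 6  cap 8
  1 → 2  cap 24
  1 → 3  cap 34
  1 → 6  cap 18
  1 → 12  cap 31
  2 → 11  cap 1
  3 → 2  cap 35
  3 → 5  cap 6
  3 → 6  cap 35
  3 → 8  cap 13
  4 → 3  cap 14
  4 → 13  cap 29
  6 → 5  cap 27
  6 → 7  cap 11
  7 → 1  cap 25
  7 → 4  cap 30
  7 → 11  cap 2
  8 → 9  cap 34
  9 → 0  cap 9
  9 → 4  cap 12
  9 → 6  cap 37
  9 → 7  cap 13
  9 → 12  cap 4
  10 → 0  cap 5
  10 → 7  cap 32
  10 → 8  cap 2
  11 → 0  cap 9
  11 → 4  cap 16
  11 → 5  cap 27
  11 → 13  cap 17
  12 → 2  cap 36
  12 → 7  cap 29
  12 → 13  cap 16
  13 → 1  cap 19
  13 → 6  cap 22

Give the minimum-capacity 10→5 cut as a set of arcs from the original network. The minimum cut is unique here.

Min-cut arcs: {(2,11), (3,5), (6,5), (7,11)} (total capacity 36)

augment #1: 10→0→3→5 push 5
augment #2: 10→7→11→5 push 2
augment #3: 10→7→1→3→5 push 1
augment #4: 10→7→1→6→5 push 18
augment #5: 10→8→9→6→5 push 2
augment #6: 10→7→1→2→11→5 push 1
augment #7: 10→7→1→3→6→5 push 5
augment #8: 10→7→4→3→6→5 push 2
max flow = 36; residual-reachable set from 10 gives S-side
cut edges (S→T): {(2,11), (3,5), (6,5), (7,11)} total cap 36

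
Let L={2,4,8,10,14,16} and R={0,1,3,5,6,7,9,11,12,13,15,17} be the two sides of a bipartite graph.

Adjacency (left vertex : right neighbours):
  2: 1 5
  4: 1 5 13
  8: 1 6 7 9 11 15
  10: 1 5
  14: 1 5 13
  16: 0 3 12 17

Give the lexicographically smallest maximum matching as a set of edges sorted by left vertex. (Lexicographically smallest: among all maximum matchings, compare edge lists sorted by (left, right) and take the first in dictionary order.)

|M| = 5 (so the lex-smallest maximum matching has 5 edges)
process left vertices in ascending order; for each, take the smallest-labelled available neighbour that still permits 5 edges overall, or leave it unmatched if none does
lex-smallest matching: {2-1, 4-5, 8-6, 14-13, 16-0}

Lex-smallest maximum matching: {(2,1), (4,5), (8,6), (14,13), (16,0)}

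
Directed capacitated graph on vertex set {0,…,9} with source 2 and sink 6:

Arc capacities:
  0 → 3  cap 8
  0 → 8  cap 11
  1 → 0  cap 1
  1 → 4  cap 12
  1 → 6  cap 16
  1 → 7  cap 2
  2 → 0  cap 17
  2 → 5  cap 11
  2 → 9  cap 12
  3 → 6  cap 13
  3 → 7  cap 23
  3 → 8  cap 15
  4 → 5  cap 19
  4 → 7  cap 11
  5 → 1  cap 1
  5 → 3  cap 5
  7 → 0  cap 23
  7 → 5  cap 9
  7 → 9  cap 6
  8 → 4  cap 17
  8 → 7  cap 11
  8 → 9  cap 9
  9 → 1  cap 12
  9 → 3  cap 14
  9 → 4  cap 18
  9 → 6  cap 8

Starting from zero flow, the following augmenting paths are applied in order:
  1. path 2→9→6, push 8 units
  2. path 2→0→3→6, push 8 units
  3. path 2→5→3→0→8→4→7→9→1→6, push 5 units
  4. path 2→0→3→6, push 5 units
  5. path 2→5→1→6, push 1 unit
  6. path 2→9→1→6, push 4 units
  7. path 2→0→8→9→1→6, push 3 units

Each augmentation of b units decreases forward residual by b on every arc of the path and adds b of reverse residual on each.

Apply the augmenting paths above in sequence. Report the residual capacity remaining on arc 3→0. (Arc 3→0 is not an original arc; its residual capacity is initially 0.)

after path 1 (2→9→6, push 8): res(3,0)=0
after path 2 (2→0→3→6, push 8): res(3,0)=8
after path 3 (2→5→3→0→8→4→7→9→1→6, push 5): res(3,0)=3
after path 4 (2→0→3→6, push 5): res(3,0)=8
after path 5 (2→5→1→6, push 1): res(3,0)=8
after path 6 (2→9→1→6, push 4): res(3,0)=8
after path 7 (2→0→8→9→1→6, push 3): res(3,0)=8

Residual capacity of (3,0): 8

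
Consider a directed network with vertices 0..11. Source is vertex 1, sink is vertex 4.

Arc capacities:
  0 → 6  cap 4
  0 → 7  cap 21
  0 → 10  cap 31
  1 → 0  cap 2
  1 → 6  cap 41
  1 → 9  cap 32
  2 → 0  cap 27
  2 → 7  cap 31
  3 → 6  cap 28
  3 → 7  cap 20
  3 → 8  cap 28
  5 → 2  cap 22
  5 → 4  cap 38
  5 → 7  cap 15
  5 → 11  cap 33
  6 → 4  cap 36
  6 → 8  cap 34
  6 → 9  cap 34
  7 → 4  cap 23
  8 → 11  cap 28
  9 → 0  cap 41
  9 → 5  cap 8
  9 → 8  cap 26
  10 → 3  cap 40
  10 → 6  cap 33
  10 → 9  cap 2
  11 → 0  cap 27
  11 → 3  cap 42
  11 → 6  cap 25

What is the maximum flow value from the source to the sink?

Maximum flow value: 67

augment #1: 1→6→4 bottleneck 36, total now 36
augment #2: 1→0→7→4 bottleneck 2, total now 38
augment #3: 1→9→5→4 bottleneck 8, total now 46
augment #4: 1→9→0→7→4 bottleneck 19, total now 65
augment #5: 1→6→8→11→3→7→4 bottleneck 2, total now 67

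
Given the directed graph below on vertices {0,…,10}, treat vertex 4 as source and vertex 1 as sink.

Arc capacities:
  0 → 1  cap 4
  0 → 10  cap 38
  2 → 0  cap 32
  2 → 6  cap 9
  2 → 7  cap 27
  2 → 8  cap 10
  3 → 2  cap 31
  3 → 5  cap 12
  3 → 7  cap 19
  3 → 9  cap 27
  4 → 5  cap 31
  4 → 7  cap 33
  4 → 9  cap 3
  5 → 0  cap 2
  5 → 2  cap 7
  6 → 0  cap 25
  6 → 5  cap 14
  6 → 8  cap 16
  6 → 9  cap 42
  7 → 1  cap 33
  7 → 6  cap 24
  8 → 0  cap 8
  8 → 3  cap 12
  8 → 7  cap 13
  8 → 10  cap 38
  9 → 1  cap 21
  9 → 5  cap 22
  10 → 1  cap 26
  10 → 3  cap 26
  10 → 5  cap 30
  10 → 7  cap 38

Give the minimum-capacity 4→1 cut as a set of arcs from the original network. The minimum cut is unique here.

Min-cut arcs: {(4,7), (4,9), (5,0), (5,2)} (total capacity 45)

augment #1: 4→7→1 push 33
augment #2: 4→9→1 push 3
augment #3: 4→5→0→1 push 2
augment #4: 4→5→2→0→1 push 2
augment #5: 4→5→2→0→10→1 push 5
max flow = 45; residual-reachable set from 4 gives S-side
cut edges (S→T): {(4,7), (4,9), (5,0), (5,2)} total cap 45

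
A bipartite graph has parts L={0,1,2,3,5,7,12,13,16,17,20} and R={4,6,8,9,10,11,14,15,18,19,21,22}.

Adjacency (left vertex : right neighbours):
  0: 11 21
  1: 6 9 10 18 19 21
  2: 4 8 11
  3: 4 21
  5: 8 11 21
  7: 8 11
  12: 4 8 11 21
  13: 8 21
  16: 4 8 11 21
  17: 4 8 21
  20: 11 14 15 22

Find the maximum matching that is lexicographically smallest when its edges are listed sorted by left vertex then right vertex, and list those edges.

Lex-smallest maximum matching: {(0,11), (1,6), (2,4), (3,21), (5,8), (20,14)}

|M| = 6 (so the lex-smallest maximum matching has 6 edges)
process left vertices in ascending order; for each, take the smallest-labelled available neighbour that still permits 6 edges overall, or leave it unmatched if none does
lex-smallest matching: {0-11, 1-6, 2-4, 3-21, 5-8, 20-14}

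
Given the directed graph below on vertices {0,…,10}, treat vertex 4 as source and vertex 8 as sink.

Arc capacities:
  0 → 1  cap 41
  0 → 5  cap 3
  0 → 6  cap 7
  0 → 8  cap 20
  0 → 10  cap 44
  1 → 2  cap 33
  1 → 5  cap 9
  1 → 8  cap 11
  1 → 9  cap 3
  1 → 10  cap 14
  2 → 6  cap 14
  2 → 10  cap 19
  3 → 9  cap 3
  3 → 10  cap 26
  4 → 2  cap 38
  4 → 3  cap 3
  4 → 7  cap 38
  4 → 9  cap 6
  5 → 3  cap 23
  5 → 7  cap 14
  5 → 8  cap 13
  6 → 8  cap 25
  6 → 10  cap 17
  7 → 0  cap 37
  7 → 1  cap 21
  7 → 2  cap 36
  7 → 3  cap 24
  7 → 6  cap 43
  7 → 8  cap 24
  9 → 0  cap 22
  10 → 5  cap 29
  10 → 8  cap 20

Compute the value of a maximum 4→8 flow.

augment #1: 4→7→8 bottleneck 24, total now 24
augment #2: 4→2→6→8 bottleneck 14, total now 38
augment #3: 4→2→10→8 bottleneck 19, total now 57
augment #4: 4→3→10→8 bottleneck 1, total now 58
augment #5: 4→7→0→8 bottleneck 14, total now 72
augment #6: 4→9→0→8 bottleneck 6, total now 78
augment #7: 4→3→10→5→8 bottleneck 2, total now 80

Maximum flow value: 80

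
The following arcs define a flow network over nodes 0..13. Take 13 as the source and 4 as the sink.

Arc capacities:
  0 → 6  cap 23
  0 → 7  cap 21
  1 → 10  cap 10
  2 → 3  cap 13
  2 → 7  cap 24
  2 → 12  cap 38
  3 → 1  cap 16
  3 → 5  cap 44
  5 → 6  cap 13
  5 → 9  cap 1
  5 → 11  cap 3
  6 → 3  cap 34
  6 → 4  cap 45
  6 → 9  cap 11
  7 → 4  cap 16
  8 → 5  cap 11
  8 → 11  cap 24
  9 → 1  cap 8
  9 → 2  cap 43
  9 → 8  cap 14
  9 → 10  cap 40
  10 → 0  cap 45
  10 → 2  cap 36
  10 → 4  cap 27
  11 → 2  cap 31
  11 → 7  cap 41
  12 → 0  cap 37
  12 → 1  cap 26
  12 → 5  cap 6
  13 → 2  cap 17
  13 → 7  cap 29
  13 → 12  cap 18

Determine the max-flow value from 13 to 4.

augment #1: 13→7→4 bottleneck 16, total now 16
augment #2: 13→12→0→6→4 bottleneck 18, total now 34
augment #3: 13→2→3→1→10→4 bottleneck 10, total now 44
augment #4: 13→2→3→5→6→4 bottleneck 3, total now 47
augment #5: 13→2→12→0→6→4 bottleneck 4, total now 51

Maximum flow value: 51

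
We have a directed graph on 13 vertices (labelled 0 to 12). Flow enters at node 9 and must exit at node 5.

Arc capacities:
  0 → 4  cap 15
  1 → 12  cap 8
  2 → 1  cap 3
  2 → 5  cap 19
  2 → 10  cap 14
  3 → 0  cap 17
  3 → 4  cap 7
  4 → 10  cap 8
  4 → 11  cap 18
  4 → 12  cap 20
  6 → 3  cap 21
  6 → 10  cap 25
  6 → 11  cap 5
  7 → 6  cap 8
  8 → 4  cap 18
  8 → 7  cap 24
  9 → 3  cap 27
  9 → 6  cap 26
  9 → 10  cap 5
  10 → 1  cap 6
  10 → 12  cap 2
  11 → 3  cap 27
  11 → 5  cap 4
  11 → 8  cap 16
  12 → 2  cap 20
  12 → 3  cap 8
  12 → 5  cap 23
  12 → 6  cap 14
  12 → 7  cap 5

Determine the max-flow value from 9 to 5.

augment #1: 9→6→11→5 bottleneck 4, total now 4
augment #2: 9→10→12→5 bottleneck 2, total now 6
augment #3: 9→3→4→12→5 bottleneck 7, total now 13
augment #4: 9→10→1→12→5 bottleneck 3, total now 16
augment #5: 9→3→0→4→12→5 bottleneck 11, total now 27
augment #6: 9→3→0→4→12→2→5 bottleneck 2, total now 29
augment #7: 9→6→10→1→12→2→5 bottleneck 3, total now 32

Maximum flow value: 32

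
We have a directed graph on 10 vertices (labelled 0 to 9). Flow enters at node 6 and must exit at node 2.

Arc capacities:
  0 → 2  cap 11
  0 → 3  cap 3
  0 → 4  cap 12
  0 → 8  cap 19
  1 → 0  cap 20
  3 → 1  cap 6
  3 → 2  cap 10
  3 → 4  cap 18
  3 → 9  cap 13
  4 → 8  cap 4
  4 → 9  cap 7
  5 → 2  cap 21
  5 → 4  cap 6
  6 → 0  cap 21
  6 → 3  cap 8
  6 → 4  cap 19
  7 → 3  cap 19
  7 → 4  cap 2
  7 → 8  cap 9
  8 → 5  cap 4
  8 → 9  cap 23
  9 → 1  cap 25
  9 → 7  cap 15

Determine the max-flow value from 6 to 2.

Maximum flow value: 25

augment #1: 6→0→2 bottleneck 11, total now 11
augment #2: 6→3→2 bottleneck 8, total now 19
augment #3: 6→0→3→2 bottleneck 2, total now 21
augment #4: 6→0→8→5→2 bottleneck 4, total now 25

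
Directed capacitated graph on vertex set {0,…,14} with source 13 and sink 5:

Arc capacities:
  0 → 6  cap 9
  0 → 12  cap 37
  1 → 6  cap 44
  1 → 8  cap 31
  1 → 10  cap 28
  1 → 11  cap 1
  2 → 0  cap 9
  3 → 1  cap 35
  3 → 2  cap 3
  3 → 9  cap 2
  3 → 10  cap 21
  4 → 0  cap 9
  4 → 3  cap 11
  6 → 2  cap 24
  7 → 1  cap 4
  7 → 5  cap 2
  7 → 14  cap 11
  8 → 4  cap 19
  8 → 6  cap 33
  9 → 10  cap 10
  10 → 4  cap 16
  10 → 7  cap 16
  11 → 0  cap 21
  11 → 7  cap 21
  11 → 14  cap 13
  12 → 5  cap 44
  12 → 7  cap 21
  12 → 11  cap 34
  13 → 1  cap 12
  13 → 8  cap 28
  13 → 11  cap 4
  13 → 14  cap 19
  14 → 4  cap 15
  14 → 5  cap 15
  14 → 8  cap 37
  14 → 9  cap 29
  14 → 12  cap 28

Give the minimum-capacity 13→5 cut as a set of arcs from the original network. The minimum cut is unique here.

Min-cut arcs: {(1,11), (2,0), (4,0), (7,5), (7,14), (13,11), (13,14)} (total capacity 55)

augment #1: 13→14→5 push 15
augment #2: 13→11→7→5 push 2
augment #3: 13→14→12→5 push 4
augment #4: 13→11→0→12→5 push 2
augment #5: 13→1→11→0→12→5 push 1
augment #6: 13→8→4→0→12→5 push 9
augment #7: 13→1→6→2→0→12→5 push 9
augment #8: 13→1→10→7→14→12→5 push 2
augment #9: 13→8→4→3→10→7→14→12→5 push 9
augment #10: 13→8→4→3→10→7→11→0→12→5 push 1
augment #11: 13→8→6→1→10→7→11→0→12→5 push 1
max flow = 55; residual-reachable set from 13 gives S-side
cut edges (S→T): {(1,11), (2,0), (4,0), (7,5), (7,14), (13,11), (13,14)} total cap 55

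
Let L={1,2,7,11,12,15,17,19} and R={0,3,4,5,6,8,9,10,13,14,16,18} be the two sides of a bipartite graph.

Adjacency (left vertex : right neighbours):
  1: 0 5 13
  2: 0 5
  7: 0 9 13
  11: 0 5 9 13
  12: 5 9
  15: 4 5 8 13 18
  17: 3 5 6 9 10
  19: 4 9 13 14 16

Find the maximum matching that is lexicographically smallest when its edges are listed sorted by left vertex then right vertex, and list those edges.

Lex-smallest maximum matching: {(1,0), (2,5), (7,9), (11,13), (15,4), (17,3), (19,14)}

|M| = 7 (so the lex-smallest maximum matching has 7 edges)
process left vertices in ascending order; for each, take the smallest-labelled available neighbour that still permits 7 edges overall, or leave it unmatched if none does
lex-smallest matching: {1-0, 2-5, 7-9, 11-13, 15-4, 17-3, 19-14}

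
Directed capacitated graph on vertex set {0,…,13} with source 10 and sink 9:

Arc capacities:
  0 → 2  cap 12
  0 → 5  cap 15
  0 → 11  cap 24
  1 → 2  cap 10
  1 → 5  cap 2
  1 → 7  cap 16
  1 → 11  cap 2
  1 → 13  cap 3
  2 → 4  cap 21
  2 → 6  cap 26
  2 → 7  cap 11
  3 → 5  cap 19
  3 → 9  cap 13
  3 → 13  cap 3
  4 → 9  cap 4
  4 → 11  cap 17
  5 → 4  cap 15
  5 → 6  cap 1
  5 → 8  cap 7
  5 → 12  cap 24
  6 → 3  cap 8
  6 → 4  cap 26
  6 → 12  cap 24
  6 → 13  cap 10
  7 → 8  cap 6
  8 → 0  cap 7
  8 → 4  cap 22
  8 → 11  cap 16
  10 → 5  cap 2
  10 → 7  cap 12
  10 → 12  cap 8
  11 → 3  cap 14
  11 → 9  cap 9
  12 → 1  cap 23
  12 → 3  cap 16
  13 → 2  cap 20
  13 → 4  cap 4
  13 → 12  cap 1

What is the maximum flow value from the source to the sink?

augment #1: 10→5→4→9 bottleneck 2, total now 2
augment #2: 10→12→3→9 bottleneck 8, total now 10
augment #3: 10→7→8→4→9 bottleneck 2, total now 12
augment #4: 10→7→8→11→9 bottleneck 4, total now 16

Maximum flow value: 16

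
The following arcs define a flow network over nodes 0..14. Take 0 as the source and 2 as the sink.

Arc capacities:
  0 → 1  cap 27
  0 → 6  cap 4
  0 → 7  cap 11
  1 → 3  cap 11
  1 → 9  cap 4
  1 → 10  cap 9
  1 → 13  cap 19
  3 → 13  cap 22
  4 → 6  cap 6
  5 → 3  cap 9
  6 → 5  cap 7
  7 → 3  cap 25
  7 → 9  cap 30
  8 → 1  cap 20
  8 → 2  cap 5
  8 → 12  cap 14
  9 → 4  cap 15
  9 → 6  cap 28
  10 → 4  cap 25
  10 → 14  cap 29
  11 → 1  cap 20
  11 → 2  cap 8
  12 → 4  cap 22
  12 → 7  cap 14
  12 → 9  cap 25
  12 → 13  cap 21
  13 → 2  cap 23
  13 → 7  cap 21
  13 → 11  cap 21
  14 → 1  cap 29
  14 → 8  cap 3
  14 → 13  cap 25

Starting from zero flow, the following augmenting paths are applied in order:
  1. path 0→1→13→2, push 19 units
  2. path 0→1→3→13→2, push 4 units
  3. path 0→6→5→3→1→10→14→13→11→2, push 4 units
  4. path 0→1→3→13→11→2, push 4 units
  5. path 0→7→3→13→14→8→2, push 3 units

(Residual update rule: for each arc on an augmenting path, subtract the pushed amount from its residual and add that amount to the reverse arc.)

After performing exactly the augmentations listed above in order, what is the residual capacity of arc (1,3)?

Residual capacity of (1,3): 7

after path 1 (0→1→13→2, push 19): res(1,3)=11
after path 2 (0→1→3→13→2, push 4): res(1,3)=7
after path 3 (0→6→5→3→1→10→14→13→11→2, push 4): res(1,3)=11
after path 4 (0→1→3→13→11→2, push 4): res(1,3)=7
after path 5 (0→7→3→13→14→8→2, push 3): res(1,3)=7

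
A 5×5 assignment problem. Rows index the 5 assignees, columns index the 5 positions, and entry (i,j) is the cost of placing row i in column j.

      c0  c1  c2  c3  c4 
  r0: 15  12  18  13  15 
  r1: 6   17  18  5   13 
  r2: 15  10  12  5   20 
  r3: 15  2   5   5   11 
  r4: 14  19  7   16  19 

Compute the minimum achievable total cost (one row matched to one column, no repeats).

Minimum assignment cost: 35

optimal assignment: row0→col4 (cost 15), row1→col0 (cost 6), row2→col3 (cost 5), row3→col1 (cost 2), row4→col2 (cost 7)
total = 15 + 6 + 5 + 2 + 7 = 35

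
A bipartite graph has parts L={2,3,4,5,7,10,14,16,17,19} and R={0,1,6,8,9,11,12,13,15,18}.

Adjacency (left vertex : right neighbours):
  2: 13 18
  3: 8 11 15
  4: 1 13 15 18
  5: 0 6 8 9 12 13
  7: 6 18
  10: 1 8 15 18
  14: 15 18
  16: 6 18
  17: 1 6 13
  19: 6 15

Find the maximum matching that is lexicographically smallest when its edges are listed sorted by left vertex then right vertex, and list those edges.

Lex-smallest maximum matching: {(2,13), (3,11), (4,1), (5,0), (7,6), (10,8), (14,15), (16,18)}

|M| = 8 (so the lex-smallest maximum matching has 8 edges)
process left vertices in ascending order; for each, take the smallest-labelled available neighbour that still permits 8 edges overall, or leave it unmatched if none does
lex-smallest matching: {2-13, 3-11, 4-1, 5-0, 7-6, 10-8, 14-15, 16-18}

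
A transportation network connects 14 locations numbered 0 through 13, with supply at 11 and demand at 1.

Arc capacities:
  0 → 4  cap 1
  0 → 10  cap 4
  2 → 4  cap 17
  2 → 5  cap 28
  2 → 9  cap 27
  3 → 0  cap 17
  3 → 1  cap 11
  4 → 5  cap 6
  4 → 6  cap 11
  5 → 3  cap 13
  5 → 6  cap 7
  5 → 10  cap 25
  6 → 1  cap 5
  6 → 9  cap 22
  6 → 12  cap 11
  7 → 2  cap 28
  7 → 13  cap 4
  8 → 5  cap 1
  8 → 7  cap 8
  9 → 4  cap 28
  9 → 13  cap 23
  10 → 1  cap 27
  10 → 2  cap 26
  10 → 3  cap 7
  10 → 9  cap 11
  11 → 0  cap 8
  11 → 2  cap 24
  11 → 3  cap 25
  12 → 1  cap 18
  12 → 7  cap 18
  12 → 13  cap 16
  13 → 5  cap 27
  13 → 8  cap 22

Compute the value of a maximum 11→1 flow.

augment #1: 11→3→1 bottleneck 11, total now 11
augment #2: 11→0→10→1 bottleneck 4, total now 15
augment #3: 11→0→4→6→1 bottleneck 1, total now 16
augment #4: 11→2→4→6→1 bottleneck 4, total now 20
augment #5: 11→2→5→10→1 bottleneck 20, total now 40

Maximum flow value: 40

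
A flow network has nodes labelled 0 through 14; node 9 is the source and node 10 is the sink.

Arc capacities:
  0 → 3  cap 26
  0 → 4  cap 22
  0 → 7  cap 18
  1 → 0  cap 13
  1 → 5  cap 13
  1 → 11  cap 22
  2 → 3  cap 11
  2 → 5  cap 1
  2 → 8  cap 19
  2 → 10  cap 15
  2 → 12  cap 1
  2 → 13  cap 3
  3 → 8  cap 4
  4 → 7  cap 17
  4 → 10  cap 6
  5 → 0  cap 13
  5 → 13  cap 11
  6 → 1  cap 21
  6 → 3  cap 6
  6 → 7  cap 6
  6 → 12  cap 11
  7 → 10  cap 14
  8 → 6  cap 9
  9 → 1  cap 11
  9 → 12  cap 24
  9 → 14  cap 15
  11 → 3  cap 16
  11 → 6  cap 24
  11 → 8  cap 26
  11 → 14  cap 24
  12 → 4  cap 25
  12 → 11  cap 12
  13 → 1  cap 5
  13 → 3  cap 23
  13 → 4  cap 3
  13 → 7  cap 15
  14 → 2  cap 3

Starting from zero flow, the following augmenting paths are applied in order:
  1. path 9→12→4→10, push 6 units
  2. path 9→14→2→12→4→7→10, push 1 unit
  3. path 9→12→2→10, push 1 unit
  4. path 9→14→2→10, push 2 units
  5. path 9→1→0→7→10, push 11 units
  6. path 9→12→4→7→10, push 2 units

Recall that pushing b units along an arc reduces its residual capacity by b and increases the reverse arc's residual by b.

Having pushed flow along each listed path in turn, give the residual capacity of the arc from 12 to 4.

Residual capacity of (12,4): 16

after path 1 (9→12→4→10, push 6): res(12,4)=19
after path 2 (9→14→2→12→4→7→10, push 1): res(12,4)=18
after path 3 (9→12→2→10, push 1): res(12,4)=18
after path 4 (9→14→2→10, push 2): res(12,4)=18
after path 5 (9→1→0→7→10, push 11): res(12,4)=18
after path 6 (9→12→4→7→10, push 2): res(12,4)=16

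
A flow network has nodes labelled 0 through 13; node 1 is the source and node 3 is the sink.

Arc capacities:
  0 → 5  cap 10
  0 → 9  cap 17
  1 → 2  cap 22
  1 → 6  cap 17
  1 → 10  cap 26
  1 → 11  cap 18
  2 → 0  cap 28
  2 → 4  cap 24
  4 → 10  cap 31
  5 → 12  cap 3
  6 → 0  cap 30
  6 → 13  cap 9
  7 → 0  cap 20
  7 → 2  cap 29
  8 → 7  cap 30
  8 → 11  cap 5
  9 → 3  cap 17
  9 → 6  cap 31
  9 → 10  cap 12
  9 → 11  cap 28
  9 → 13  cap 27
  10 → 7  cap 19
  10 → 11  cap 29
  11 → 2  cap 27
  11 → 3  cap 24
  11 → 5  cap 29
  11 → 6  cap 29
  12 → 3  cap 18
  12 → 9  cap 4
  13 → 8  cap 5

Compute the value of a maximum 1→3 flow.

Maximum flow value: 44

augment #1: 1→11→3 bottleneck 18, total now 18
augment #2: 1→10→11→3 bottleneck 6, total now 24
augment #3: 1→2→0→9→3 bottleneck 17, total now 41
augment #4: 1→2→0→5→12→3 bottleneck 3, total now 44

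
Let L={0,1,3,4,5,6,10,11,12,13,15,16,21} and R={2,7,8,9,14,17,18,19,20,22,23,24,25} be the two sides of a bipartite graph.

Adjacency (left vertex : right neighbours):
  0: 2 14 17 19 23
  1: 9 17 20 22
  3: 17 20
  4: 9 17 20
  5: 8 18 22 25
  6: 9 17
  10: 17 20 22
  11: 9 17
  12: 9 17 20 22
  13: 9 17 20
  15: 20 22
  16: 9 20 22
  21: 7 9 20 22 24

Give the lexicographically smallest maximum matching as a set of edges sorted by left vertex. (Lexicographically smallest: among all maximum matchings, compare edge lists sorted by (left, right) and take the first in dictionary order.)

Lex-smallest maximum matching: {(0,2), (1,9), (3,17), (4,20), (5,8), (10,22), (21,7)}

|M| = 7 (so the lex-smallest maximum matching has 7 edges)
process left vertices in ascending order; for each, take the smallest-labelled available neighbour that still permits 7 edges overall, or leave it unmatched if none does
lex-smallest matching: {0-2, 1-9, 3-17, 4-20, 5-8, 10-22, 21-7}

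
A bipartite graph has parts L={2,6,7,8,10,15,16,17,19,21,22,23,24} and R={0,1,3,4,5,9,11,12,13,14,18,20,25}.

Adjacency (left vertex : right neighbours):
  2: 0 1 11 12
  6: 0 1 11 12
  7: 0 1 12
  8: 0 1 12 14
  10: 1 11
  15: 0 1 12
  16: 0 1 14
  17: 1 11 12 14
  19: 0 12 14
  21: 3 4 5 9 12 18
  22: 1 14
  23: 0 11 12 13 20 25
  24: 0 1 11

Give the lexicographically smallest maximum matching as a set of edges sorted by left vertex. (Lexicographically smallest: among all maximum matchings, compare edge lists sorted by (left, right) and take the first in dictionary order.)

|M| = 7 (so the lex-smallest maximum matching has 7 edges)
process left vertices in ascending order; for each, take the smallest-labelled available neighbour that still permits 7 edges overall, or leave it unmatched if none does
lex-smallest matching: {2-0, 6-1, 7-12, 8-14, 10-11, 21-3, 23-13}

Lex-smallest maximum matching: {(2,0), (6,1), (7,12), (8,14), (10,11), (21,3), (23,13)}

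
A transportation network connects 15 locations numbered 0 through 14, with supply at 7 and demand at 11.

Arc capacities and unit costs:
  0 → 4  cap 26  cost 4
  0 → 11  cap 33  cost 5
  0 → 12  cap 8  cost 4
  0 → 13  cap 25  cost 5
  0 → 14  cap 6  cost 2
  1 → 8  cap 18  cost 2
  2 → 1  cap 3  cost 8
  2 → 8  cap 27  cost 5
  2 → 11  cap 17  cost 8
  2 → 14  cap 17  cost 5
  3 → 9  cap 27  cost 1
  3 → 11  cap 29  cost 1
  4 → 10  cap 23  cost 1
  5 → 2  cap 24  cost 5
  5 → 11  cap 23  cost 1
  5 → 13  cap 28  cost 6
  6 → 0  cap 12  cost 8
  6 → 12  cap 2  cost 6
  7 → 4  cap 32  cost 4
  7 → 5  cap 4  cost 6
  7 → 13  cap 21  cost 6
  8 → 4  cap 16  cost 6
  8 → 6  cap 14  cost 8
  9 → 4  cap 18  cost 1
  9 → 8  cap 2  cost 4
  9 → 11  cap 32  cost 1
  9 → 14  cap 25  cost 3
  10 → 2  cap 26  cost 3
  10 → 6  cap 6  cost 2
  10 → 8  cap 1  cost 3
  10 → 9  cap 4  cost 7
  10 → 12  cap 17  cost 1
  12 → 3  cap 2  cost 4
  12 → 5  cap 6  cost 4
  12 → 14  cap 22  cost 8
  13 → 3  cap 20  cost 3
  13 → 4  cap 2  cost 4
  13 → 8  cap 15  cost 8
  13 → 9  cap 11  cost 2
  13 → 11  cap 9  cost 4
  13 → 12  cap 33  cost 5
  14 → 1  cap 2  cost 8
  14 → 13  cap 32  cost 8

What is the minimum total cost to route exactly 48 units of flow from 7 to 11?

shortest-cost path #1: 7→5→11 push 4 @ unit cost 7 (adds 28)
shortest-cost path #2: 7→13→9→11 push 11 @ unit cost 9 (adds 99)
shortest-cost path #3: 7→13→11 push 9 @ unit cost 10 (adds 90)
shortest-cost path #4: 7→13→3→11 push 1 @ unit cost 10 (adds 10)
shortest-cost path #5: 7→4→10→12→3→11 push 2 @ unit cost 11 (adds 22)
shortest-cost path #6: 7→4→10→12→5→11 push 6 @ unit cost 11 (adds 66)
shortest-cost path #7: 7→4→10→9→11 push 4 @ unit cost 13 (adds 52)
shortest-cost path #8: 7→4→10→2→11 push 11 @ unit cost 16 (adds 176)
total cost = 543

Minimum cost for 48 units: 543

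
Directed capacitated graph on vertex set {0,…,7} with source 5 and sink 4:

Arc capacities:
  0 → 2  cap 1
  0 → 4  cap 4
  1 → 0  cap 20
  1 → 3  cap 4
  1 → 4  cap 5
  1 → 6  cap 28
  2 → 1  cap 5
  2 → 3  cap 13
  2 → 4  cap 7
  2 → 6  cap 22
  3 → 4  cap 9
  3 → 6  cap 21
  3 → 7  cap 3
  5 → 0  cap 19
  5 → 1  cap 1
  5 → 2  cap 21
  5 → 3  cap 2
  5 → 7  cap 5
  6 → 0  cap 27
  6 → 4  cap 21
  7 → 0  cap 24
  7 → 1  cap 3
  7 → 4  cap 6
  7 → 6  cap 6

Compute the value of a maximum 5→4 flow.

Maximum flow value: 34

augment #1: 5→0→4 bottleneck 4, total now 4
augment #2: 5→1→4 bottleneck 1, total now 5
augment #3: 5→2→4 bottleneck 7, total now 12
augment #4: 5→3→4 bottleneck 2, total now 14
augment #5: 5→7→4 bottleneck 5, total now 19
augment #6: 5→2→1→4 bottleneck 4, total now 23
augment #7: 5→2→3→4 bottleneck 7, total now 30
augment #8: 5→2→6→4 bottleneck 3, total now 33
augment #9: 5→0→2→6→4 bottleneck 1, total now 34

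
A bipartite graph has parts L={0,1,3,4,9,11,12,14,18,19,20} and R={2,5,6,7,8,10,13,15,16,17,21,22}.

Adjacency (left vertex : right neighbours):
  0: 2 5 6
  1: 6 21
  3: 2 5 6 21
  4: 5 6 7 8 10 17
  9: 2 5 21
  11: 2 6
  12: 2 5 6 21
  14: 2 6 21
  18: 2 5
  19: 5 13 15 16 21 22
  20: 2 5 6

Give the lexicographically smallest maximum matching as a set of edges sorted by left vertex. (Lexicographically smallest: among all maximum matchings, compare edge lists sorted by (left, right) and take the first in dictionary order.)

|M| = 6 (so the lex-smallest maximum matching has 6 edges)
process left vertices in ascending order; for each, take the smallest-labelled available neighbour that still permits 6 edges overall, or leave it unmatched if none does
lex-smallest matching: {0-2, 1-6, 3-5, 4-7, 9-21, 19-13}

Lex-smallest maximum matching: {(0,2), (1,6), (3,5), (4,7), (9,21), (19,13)}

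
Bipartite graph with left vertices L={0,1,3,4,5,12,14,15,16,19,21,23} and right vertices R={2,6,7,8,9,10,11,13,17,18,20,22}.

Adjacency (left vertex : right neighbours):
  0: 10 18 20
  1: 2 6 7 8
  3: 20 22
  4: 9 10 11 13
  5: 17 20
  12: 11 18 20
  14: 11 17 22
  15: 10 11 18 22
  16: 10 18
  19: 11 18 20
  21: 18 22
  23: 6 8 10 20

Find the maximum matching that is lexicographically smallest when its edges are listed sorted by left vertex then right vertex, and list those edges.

|M| = 9 (so the lex-smallest maximum matching has 9 edges)
process left vertices in ascending order; for each, take the smallest-labelled available neighbour that still permits 9 edges overall, or leave it unmatched if none does
lex-smallest matching: {0-10, 1-2, 3-20, 4-9, 5-17, 12-11, 14-22, 15-18, 23-6}

Lex-smallest maximum matching: {(0,10), (1,2), (3,20), (4,9), (5,17), (12,11), (14,22), (15,18), (23,6)}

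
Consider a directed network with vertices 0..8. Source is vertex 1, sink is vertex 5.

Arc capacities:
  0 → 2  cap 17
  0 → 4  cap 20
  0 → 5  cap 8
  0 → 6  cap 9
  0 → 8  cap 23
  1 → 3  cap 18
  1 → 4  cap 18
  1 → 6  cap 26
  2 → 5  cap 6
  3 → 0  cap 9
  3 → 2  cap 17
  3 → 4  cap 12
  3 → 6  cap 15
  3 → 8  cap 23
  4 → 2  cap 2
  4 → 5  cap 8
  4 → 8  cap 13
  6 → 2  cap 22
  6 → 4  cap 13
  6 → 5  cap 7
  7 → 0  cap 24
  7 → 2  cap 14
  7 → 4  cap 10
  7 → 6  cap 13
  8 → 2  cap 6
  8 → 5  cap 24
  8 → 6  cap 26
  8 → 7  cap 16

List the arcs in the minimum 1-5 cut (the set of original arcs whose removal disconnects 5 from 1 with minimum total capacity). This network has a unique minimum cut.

Min-cut arcs: {(1,3), (2,5), (4,5), (4,8), (6,5)} (total capacity 52)

augment #1: 1→4→5 push 8
augment #2: 1→6→5 push 7
augment #3: 1→3→0→5 push 8
augment #4: 1→3→2→5 push 6
augment #5: 1→3→8→5 push 4
augment #6: 1→4→8→5 push 10
augment #7: 1→6→4→8→5 push 3
augment #8: 1→6→2→3→8→5 push 6
max flow = 52; residual-reachable set from 1 gives S-side
cut edges (S→T): {(1,3), (2,5), (4,5), (4,8), (6,5)} total cap 52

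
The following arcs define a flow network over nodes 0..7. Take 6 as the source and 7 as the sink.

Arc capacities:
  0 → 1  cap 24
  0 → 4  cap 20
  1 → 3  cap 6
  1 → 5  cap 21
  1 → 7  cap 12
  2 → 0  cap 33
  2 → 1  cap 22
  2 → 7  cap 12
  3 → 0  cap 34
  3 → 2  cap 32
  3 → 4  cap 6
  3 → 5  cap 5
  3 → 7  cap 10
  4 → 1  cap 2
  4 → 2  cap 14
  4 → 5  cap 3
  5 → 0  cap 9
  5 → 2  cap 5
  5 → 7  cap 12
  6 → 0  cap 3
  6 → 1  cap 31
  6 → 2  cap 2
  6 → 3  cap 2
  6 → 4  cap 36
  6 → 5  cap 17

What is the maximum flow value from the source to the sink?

Maximum flow value: 44

augment #1: 6→1→7 bottleneck 12, total now 12
augment #2: 6→2→7 bottleneck 2, total now 14
augment #3: 6→3→7 bottleneck 2, total now 16
augment #4: 6→5→7 bottleneck 12, total now 28
augment #5: 6→1→3→7 bottleneck 6, total now 34
augment #6: 6→4→2→7 bottleneck 10, total now 44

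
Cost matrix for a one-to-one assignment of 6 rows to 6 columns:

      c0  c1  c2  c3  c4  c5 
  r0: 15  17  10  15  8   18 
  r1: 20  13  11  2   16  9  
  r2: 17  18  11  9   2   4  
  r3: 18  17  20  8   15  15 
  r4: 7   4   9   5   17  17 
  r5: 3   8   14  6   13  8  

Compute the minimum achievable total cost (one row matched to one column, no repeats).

Minimum assignment cost: 36

one of 2 optimal assignments: row0→col2 (cost 10), row1→col3 (cost 2), row2→col4 (cost 2), row3→col5 (cost 15), row4→col1 (cost 4), row5→col0 (cost 3)
total = 10 + 2 + 2 + 15 + 4 + 3 = 36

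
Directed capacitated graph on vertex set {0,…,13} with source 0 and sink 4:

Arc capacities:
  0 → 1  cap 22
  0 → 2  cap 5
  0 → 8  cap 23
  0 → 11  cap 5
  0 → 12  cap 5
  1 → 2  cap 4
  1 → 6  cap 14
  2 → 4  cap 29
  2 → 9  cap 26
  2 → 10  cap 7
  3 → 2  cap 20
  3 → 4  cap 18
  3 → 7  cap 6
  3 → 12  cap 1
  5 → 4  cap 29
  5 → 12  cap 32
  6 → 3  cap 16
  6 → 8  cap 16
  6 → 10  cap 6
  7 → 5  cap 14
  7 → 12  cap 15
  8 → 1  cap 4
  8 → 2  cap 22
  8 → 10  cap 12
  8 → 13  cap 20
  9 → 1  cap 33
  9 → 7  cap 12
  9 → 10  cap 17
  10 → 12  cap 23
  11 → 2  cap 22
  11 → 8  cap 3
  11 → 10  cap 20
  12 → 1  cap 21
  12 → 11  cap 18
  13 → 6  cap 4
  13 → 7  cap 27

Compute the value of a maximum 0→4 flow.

Maximum flow value: 56

augment #1: 0→2→4 bottleneck 5, total now 5
augment #2: 0→1→2→4 bottleneck 4, total now 9
augment #3: 0→8→2→4 bottleneck 20, total now 29
augment #4: 0→1→6→3→4 bottleneck 14, total now 43
augment #5: 0→8→13→6→3→4 bottleneck 2, total now 45
augment #6: 0→8→13→7→5→4 bottleneck 1, total now 46
augment #7: 0→11→2→9→7→5→4 bottleneck 5, total now 51
augment #8: 0→12→11→2→9→7→5→4 bottleneck 5, total now 56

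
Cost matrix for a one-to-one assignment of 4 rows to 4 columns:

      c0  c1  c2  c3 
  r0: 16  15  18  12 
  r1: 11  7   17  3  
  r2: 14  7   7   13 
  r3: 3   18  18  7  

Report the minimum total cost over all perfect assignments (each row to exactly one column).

Minimum assignment cost: 28

optimal assignment: row0→col1 (cost 15), row1→col3 (cost 3), row2→col2 (cost 7), row3→col0 (cost 3)
total = 15 + 3 + 7 + 3 = 28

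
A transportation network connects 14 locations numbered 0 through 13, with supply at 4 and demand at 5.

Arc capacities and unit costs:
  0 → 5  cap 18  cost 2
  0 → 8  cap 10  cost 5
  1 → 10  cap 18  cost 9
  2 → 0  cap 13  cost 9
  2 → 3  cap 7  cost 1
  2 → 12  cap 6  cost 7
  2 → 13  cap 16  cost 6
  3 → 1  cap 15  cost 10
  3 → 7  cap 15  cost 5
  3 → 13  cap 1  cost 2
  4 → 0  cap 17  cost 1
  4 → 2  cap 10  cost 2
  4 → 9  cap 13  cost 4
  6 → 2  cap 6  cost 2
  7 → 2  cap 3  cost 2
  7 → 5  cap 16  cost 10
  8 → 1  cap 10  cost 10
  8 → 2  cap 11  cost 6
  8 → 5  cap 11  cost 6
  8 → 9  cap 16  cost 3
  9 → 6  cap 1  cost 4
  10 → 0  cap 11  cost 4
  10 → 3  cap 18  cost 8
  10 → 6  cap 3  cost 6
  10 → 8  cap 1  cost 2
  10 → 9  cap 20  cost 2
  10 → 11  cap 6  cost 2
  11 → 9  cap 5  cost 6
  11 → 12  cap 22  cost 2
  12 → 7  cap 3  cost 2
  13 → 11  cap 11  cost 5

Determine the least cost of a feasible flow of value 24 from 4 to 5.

shortest-cost path #1: 4→0→5 push 17 @ unit cost 3 (adds 51)
shortest-cost path #2: 4→2→0→5 push 1 @ unit cost 13 (adds 13)
shortest-cost path #3: 4→2→3→7→5 push 6 @ unit cost 18 (adds 108)
total cost = 172

Minimum cost for 24 units: 172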